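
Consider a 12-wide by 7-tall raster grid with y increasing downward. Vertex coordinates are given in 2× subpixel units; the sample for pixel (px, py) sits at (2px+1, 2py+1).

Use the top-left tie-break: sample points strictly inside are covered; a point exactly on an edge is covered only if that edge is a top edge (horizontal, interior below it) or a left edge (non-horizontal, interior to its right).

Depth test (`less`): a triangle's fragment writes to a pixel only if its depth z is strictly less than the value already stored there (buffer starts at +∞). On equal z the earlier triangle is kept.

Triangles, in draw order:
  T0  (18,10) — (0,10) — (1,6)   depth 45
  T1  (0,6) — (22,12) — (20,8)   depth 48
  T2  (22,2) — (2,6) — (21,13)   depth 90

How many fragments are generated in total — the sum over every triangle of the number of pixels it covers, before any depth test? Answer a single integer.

T0:
  2·area = 72
  edge (18, 10)→(0, 10): d=(-18,0) right/bottom  bias=-1
  edge (0, 10)→(1, 6): d=(1,-4) top-left  bias=+0
  edge (1, 6)→(18, 10): d=(17,4) right/bottom  bias=-1
    (0,3)@(1, 7): e=[54,1,17] → X
    (1,3)@(3, 7): e=[54,9,9] → X
    (2,3)@(5, 7): e=[54,17,1] → X
    (3,3)@(7, 7): e=[54,25,-7] → .
    (0,4)@(1, 9): e=[18,3,51] → X
    (3,4)@(7, 9): e=[18,27,27] → X
    (4,4)@(9, 9): e=[18,35,19] → X
    (5,4)@(11, 9): e=[18,43,11] → X
    (6,4)@(13, 9): e=[18,51,3] → X
    (7,4)@(15, 9): e=[18,59,-5] → .
    (0,5)@(1, 11): e=[-18,5,85] → .
    (1,5)@(3, 11): e=[-18,13,77] → .
  covered (10 px):
    . . . . . . . . . . . .
    . . . . . . . . . . . .
    . . . . . . . . . . . .
    X X X . . . . . . . . .
    X X X X X X X . . . . .
    . . . . . . . . . . . .
    . . . . . . . . . . . .
T1:
  2·area = 76  (B↔C swapped to make it positive)
  edge (0, 6)→(20, 8): d=(20,2) right/bottom  bias=-1
  edge (20, 8)→(22, 12): d=(2,4) right/bottom  bias=-1
  edge (22, 12)→(0, 6): d=(-22,-6) top-left  bias=+0
    (2,3)@(5, 7): e=[10,58,8] → X
    (3,3)@(7, 7): e=[6,50,20] → X
    (4,3)@(9, 7): e=[2,42,32] → X
    (5,3)@(11, 7): e=[-2,34,44] → .
    (2,4)@(5, 9): e=[50,62,-36] → .
    (3,4)@(7, 9): e=[46,54,-24] → .
    (4,4)@(9, 9): e=[42,46,-12] → .
    (5,4)@(11, 9): e=[38,38,0] → X  [on edge]
    (6,4)@(13, 9): e=[34,30,12] → X
    (7,4)@(15, 9): e=[30,22,24] → X
    (8,4)@(17, 9): e=[26,14,36] → X
    (9,4)@(19, 9): e=[22,6,48] → X
  covered (10 px):
    . . . . . . . . . . . .
    . . . . . . . . . . . .
    . . . . . . . . . . . .
    . . X X X . . . . . . .
    . . . . . X X X X X . .
    . . . . . . . . . X X .
    . . . . . . . . . . . .
T2:
  2·area = 216  (B↔C swapped to make it positive)
  edge (22, 2)→(21, 13): d=(-1,11) right/bottom  bias=-1
  edge (21, 13)→(2, 6): d=(-19,-7) top-left  bias=+0
  edge (2, 6)→(22, 2): d=(20,-4) top-left  bias=+0
    (8,1)@(17, 3): e=[54,162,0] → X  [on edge]
    (9,1)@(19, 3): e=[32,176,8] → X
    (10,1)@(21, 3): e=[10,190,16] → X
    (11,1)@(23, 3): e=[-12,204,24] → .
    (3,2)@(7, 5): e=[162,54,0] → X  [on edge]
    (4,2)@(9, 5): e=[140,68,8] → X
    (5,2)@(11, 5): e=[118,82,16] → X
    (6,2)@(13, 5): e=[96,96,24] → X
    (7,2)@(15, 5): e=[74,110,32] → X
    (11,2)@(23, 5): e=[-14,166,64] → .
    (2,3)@(5, 7): e=[182,2,32] → X
    (11,3)@(23, 7): e=[-16,128,104] → .
    (10,6)@(21, 13): e=[0,0,216] → .  [on edge]
  covered (29 px):
    . . . . . . . . . . . .
    . . . . . . . . X X X .
    . . . X X X X X X X X .
    . . X X X X X X X X X .
    . . . . . X X X X X X .
    . . . . . . . . X X X .
    . . . . . . . . . . . .

Result: 49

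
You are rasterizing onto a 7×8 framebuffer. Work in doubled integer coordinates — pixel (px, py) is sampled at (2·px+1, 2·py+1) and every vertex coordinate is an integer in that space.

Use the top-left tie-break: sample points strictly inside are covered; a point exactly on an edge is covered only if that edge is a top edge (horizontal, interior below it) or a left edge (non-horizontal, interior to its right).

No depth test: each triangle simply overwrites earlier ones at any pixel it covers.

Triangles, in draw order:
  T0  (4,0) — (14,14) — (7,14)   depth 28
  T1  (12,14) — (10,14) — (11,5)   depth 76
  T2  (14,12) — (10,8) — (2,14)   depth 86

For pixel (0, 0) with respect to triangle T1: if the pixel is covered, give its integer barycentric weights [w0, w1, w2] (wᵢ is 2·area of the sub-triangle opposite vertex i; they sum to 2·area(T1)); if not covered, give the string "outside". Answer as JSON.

T0:
  2·area = 98
  edge (4, 0)→(14, 14): d=(10,14) right/bottom  bias=-1
  edge (14, 14)→(7, 14): d=(-7,0) right/bottom  bias=-1
  edge (7, 14)→(4, 0): d=(-3,-14) top-left  bias=+0
    (2,1)@(5, 3): e=[16,77,5] → X
    (3,1)@(7, 3): e=[-12,77,33] → .
    (2,2)@(5, 5): e=[36,63,-1] → .
    (3,2)@(7, 5): e=[8,63,27] → X
    (4,2)@(9, 5): e=[-20,63,55] → .
    (3,3)@(7, 7): e=[28,49,21] → X
    (4,3)@(9, 7): e=[0,49,49] → .  [on edge]
    (3,4)@(7, 9): e=[48,35,15] → X
    (4,4)@(9, 9): e=[20,35,43] → X
    (5,4)@(11, 9): e=[-8,35,71] → .
    (3,5)@(7, 11): e=[68,21,9] → X
    (5,5)@(11, 11): e=[12,21,65] → X
  covered (12 px):
    . . . . . . .
    . . X . . . .
    . . . X . . .
    . . . X . . .
    . . . X X . .
    . . . X X X .
    . . . X X X X
    . . . . . . .
T1:
  2·area = 18
  edge (12, 14)→(10, 14): d=(-2,0) right/bottom  bias=-1
  edge (10, 14)→(11, 5): d=(1,-9) top-left  bias=+0
  edge (11, 5)→(12, 14): d=(1,9) right/bottom  bias=-1
    (5,2)@(11, 5): e=[18,0,0] → .  [on edge]
    (5,3)@(11, 7): e=[14,2,2] → X
    (6,3)@(13, 7): e=[14,20,-16] → .
    (5,4)@(11, 9): e=[10,4,4] → X
    (6,4)@(13, 9): e=[10,22,-14] → .
    (5,5)@(11, 11): e=[6,6,6] → X
    (6,5)@(13, 11): e=[6,24,-12] → .
    (5,6)@(11, 13): e=[2,8,8] → X
    (6,6)@(13, 13): e=[2,26,-10] → .
    (5,7)@(11, 15): e=[-2,10,10] → .
  covered (4 px):
    . . . . . . .
    . . . . . . .
    . . . . . . .
    . . . . . X .
    . . . . . X .
    . . . . . X .
    . . . . . X .
    . . . . . . .
T2:
  2·area = 56  (B↔C swapped to make it positive)
  edge (14, 12)→(2, 14): d=(-12,2) right/bottom  bias=-1
  edge (2, 14)→(10, 8): d=(8,-6) top-left  bias=+0
  edge (10, 8)→(14, 12): d=(4,4) right/bottom  bias=-1
    (1,0)@(3, 1): e=[154,-98,0] → .  [on edge]
    (2,1)@(5, 3): e=[126,-70,0] → .  [on edge]
    (3,2)@(7, 5): e=[98,-42,0] → .  [on edge]
    (4,3)@(9, 7): e=[70,-14,0] → .  [on edge]
    (4,4)@(9, 9): e=[46,2,8] → X
    (5,4)@(11, 9): e=[42,14,0] → .  [on edge]
    (3,5)@(7, 11): e=[26,6,24] → X
    (5,5)@(11, 11): e=[18,30,8] → X
    (6,5)@(13, 11): e=[14,42,0] → .  [on edge]
    (2,6)@(5, 13): e=[6,10,40] → X
    (4,6)@(9, 13): e=[-2,34,24] → .
    (5,6)@(11, 13): e=[-6,46,16] → .
  covered (6 px):
    . . . . . . .
    . . . . . . .
    . . . . . . .
    . . . . . . .
    . . . . X . .
    . . . X X X .
    . . X X . . .
    . . . . . . .

Final: "outside"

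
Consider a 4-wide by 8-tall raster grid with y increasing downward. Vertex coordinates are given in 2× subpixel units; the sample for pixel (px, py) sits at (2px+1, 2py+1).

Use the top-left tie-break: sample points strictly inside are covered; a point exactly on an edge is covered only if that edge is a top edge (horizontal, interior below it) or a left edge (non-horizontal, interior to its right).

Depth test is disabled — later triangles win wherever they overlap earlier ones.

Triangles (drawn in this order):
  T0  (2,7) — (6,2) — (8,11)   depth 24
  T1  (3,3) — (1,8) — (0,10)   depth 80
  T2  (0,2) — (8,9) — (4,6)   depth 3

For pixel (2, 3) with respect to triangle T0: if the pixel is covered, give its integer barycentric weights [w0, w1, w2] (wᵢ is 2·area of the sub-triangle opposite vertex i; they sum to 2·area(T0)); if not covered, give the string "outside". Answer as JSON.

T0:
  2·area = 46
  edge (2, 7)→(6, 2): d=(4,-5) top-left  bias=+0
  edge (6, 2)→(8, 11): d=(2,9) right/bottom  bias=-1
  edge (8, 11)→(2, 7): d=(-6,-4) top-left  bias=+0
    (2,2)@(5, 5): e=[7,15,24] → █
    (3,2)@(7, 5): e=[17,-3,32] → ·
    (1,3)@(3, 7): e=[5,37,4] → █
    (3,3)@(7, 7): e=[25,1,20] → █
    (1,4)@(3, 9): e=[13,41,-8] → ·
    (2,4)@(5, 9): e=[23,23,0] → █  [on edge]
    (2,5)@(5, 11): e=[31,27,-12] → ·
    (3,5)@(7, 11): e=[41,9,-4] → ·
  covered (6 px):
    · · · ·
    · · · ·
    · · █ ·
    · █ █ █
    · · █ █
    · · · ·
    · · · ·
    · · · ·
T1:
  2·area = 1
  edge (3, 3)→(1, 8): d=(-2,5) right/bottom  bias=-1
  edge (1, 8)→(0, 10): d=(-1,2) right/bottom  bias=-1
  edge (0, 10)→(3, 3): d=(3,-7) top-left  bias=+0
    (1,1)@(3, 3): e=[0,1,0] → ·  [on edge]
  covered (0 px):
    · · · ·
    · · · ·
    · · · ·
    · · · ·
    · · · ·
    · · · ·
    · · · ·
    · · · ·
T2:
  2·area = 4
  edge (0, 2)→(8, 9): d=(8,7) right/bottom  bias=-1
  edge (8, 9)→(4, 6): d=(-4,-3) top-left  bias=+0
  edge (4, 6)→(0, 2): d=(-4,-4) top-left  bias=+0
    (0,1)@(1, 3): e=[1,3,0] → █  [on edge]
    (1,1)@(3, 3): e=[-13,9,8] → ·
    (0,2)@(1, 5): e=[17,-5,-8] → ·
    (1,2)@(3, 5): e=[3,1,0] → █  [on edge]
    (2,2)@(5, 5): e=[-11,7,8] → ·
    (1,3)@(3, 7): e=[19,-7,-8] → ·
    (2,3)@(5, 7): e=[5,-1,0] → ·  [on edge]
    (3,4)@(7, 9): e=[7,-3,0] → ·  [on edge]
  covered (2 px):
    · · · ·
    █ · · ·
    · █ · ·
    · · · ·
    · · · ·
    · · · ·
    · · · ·
    · · · ·

Final: [19,12,15]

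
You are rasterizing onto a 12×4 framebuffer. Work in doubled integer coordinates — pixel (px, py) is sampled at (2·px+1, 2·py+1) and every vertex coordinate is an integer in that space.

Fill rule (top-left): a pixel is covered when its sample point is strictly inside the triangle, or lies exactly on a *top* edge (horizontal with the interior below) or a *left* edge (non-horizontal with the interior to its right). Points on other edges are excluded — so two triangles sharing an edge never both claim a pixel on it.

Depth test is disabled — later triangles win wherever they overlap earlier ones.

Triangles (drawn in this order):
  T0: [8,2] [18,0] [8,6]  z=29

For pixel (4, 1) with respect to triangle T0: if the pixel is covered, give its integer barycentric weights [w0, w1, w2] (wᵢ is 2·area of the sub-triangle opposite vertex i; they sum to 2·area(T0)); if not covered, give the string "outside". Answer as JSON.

T0:
  2·area = 40
  edge (8, 2)→(18, 0): d=(10,-2) top-left  bias=+0
  edge (18, 0)→(8, 6): d=(-10,6) right/bottom  bias=-1
  edge (8, 6)→(8, 2): d=(0,-4) top-left  bias=+0
    (6,0)@(13, 1): e=[0,20,20] → █  [on edge]
    (7,0)@(15, 1): e=[4,8,28] → █
    (8,0)@(17, 1): e=[8,-4,36] → ·
    (1,1)@(3, 3): e=[0,60,-20] → ·  [on edge]
    (4,1)@(9, 3): e=[12,24,4] → █
    (5,1)@(11, 3): e=[16,12,12] → █
    (6,1)@(13, 3): e=[20,0,20] → ·  [on edge]
    (7,1)@(15, 3): e=[24,-12,28] → ·
    (4,2)@(9, 5): e=[32,4,4] → █
    (5,2)@(11, 5): e=[36,-8,12] → ·
    (4,3)@(9, 7): e=[52,-16,4] → ·
  covered (5 px):
    · · · · · · █ █ · · · ·
    · · · · █ █ · · · · · ·
    · · · · █ · · · · · · ·
    · · · · · · · · · · · ·

Result: [24,4,12]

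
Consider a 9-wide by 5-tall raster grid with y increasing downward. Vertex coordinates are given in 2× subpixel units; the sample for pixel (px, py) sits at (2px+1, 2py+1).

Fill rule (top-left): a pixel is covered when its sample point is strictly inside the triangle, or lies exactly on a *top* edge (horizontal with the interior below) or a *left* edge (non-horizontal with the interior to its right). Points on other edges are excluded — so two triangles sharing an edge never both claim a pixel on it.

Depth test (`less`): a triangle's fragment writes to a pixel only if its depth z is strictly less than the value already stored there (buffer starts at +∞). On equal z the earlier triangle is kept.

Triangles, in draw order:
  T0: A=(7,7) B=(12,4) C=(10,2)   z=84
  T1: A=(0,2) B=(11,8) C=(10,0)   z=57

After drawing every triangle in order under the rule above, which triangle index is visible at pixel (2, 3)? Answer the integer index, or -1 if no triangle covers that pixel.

T0:
  2·area = 16  (B↔C swapped to make it positive)
  edge (7, 7)→(10, 2): d=(3,-5) top-left  bias=+0
  edge (10, 2)→(12, 4): d=(2,2) right/bottom  bias=-1
  edge (12, 4)→(7, 7): d=(-5,3) right/bottom  bias=-1
    (4,0)@(9, 1): e=[-8,0,24] → ·  [on edge]
    (8,0)@(17, 1): e=[32,-16,0] → ·  [on edge]
    (5,1)@(11, 3): e=[8,0,8] → ·  [on edge]
    (4,2)@(9, 5): e=[4,8,4] → █
    (5,2)@(11, 5): e=[14,4,-2] → ·
    (6,2)@(13, 5): e=[24,0,-8] → ·  [on edge]
    (3,3)@(7, 7): e=[0,16,0] → ·  [on edge]
    (4,3)@(9, 7): e=[10,12,-6] → ·
    (7,3)@(15, 7): e=[40,0,-24] → ·  [on edge]
    (8,4)@(17, 9): e=[56,0,-40] → ·  [on edge]
  covered (1 px):
    · · · · · · · · ·
    · · · · · · · · ·
    · · · · █ · · · ·
    · · · · · · · · ·
    · · · · · · · · ·
T1:
  2·area = 82  (B↔C swapped to make it positive)
  edge (0, 2)→(10, 0): d=(10,-2) top-left  bias=+0
  edge (10, 0)→(11, 8): d=(1,8) right/bottom  bias=-1
  edge (11, 8)→(0, 2): d=(-11,-6) top-left  bias=+0
    (2,0)@(5, 1): e=[0,41,41] → █  [on edge]
    (3,0)@(7, 1): e=[4,25,53] → █
    (4,0)@(9, 1): e=[8,9,65] → █
    (5,0)@(11, 1): e=[12,-7,77] → ·
    (1,1)@(3, 3): e=[16,59,7] → █
    (5,1)@(11, 3): e=[32,-5,55] → ·
    (1,2)@(3, 5): e=[36,61,-15] → ·
    (2,2)@(5, 5): e=[40,45,-3] → ·
    (3,2)@(7, 5): e=[44,29,9] → █
    (5,2)@(11, 5): e=[52,-3,33] → ·
    (3,3)@(7, 7): e=[64,31,-13] → ·
    (4,3)@(9, 7): e=[68,15,-1] → ·
  covered (9 px):
    · · █ █ █ · · · ·
    · █ █ █ █ · · · ·
    · · · █ █ · · · ·
    · · · · · · · · ·
    · · · · · · · · ·

Z-buffer (winner per pixel, '.' = empty):
  . . 1 1 1 . . . .
  . 1 1 1 1 . . . .
  . . . 1 1 . . . .
  . . . . . . . . .
  . . . . . . . . .

Answer: -1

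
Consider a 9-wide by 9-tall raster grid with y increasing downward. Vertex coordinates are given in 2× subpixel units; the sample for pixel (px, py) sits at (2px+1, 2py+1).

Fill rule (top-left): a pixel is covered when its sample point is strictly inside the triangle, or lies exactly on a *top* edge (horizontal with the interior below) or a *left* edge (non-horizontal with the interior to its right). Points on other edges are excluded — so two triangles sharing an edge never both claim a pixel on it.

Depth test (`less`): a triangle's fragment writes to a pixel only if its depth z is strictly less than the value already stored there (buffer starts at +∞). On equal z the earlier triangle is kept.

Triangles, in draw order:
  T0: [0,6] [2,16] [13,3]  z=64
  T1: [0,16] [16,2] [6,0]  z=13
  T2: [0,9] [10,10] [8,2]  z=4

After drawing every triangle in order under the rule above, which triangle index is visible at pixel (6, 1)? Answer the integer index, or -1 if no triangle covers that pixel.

T0:
  2·area = 136  (B↔C swapped to make it positive)
  edge (0, 6)→(13, 3): d=(13,-3) top-left  bias=+0
  edge (13, 3)→(2, 16): d=(-11,13) right/bottom  bias=-1
  edge (2, 16)→(0, 6): d=(-2,-10) top-left  bias=+0
    (6,1)@(13, 3): e=[0,0,136] → ·  [on edge]
    (2,2)@(5, 5): e=[2,82,52] → #
    (3,2)@(7, 5): e=[8,56,72] → #
    (4,2)@(9, 5): e=[14,30,92] → #
    (5,2)@(11, 5): e=[20,4,112] → #
    (6,2)@(13, 5): e=[26,-22,132] → ·
    (0,3)@(1, 7): e=[16,112,8] → #
    (1,3)@(3, 7): e=[22,86,28] → #
    (5,3)@(11, 7): e=[46,-18,108] → ·
    (0,4)@(1, 9): e=[42,90,4] → #
    (4,4)@(9, 9): e=[66,-14,84] → ·
    (0,5)@(1, 11): e=[68,68,0] → #  [on edge]
  covered (17 px):
    · · · · · · · · ·
    · · · · · · · · ·
    · · # # # # · · ·
    # # # # # · · · ·
    # # # # · · · · ·
    # # # · · · · · ·
    · # · · · · · · ·
    · · · · · · · · ·
    · · · · · · · · ·
T1:
  2·area = 172  (B↔C swapped to make it positive)
  edge (0, 16)→(6, 0): d=(6,-16) top-left  bias=+0
  edge (6, 0)→(16, 2): d=(10,2) right/bottom  bias=-1
  edge (16, 2)→(0, 16): d=(-16,14) right/bottom  bias=-1
    (3,0)@(7, 1): e=[22,8,142] → #
    (4,0)@(9, 1): e=[54,4,114] → #
    (5,0)@(11, 1): e=[86,0,86] → ·  [on edge]
    (2,1)@(5, 3): e=[2,32,138] → #
    (5,1)@(11, 3): e=[98,20,54] → #
    (6,1)@(13, 3): e=[130,16,26] → #
    (7,1)@(15, 3): e=[162,12,-2] → ·
    (2,2)@(5, 5): e=[14,52,106] → #
    (6,2)@(13, 5): e=[142,36,-6] → ·
    (2,3)@(5, 7): e=[26,72,74] → #
    (5,3)@(11, 7): e=[122,60,-10] → ·
    (1,4)@(3, 9): e=[6,96,70] → #
  covered (21 px):
    · · · # # · · · ·
    · · # # # # # · ·
    · · # # # # · · ·
    · · # # # · · · ·
    · # # # · · · · ·
    · # # · · · · · ·
    · # · · · · · · ·
    # · · · · · · · ·
    · · · · · · · · ·
T2:
  2·area = 78  (B↔C swapped to make it positive)
  edge (0, 9)→(8, 2): d=(8,-7) top-left  bias=+0
  edge (8, 2)→(10, 10): d=(2,8) right/bottom  bias=-1
  edge (10, 10)→(0, 9): d=(-10,-1) top-left  bias=+0
    (3,1)@(7, 3): e=[1,10,67] → #
    (4,1)@(9, 3): e=[15,-6,69] → ·
    (2,2)@(5, 5): e=[3,30,45] → #
    (4,2)@(9, 5): e=[31,-2,49] → ·
    (1,3)@(3, 7): e=[5,50,23] → #
    (4,3)@(9, 7): e=[47,2,29] → #
    (5,3)@(11, 7): e=[61,-14,31] → ·
    (0,4)@(1, 9): e=[7,70,1] → #
    (5,4)@(11, 9): e=[77,-10,11] → ·
    (0,5)@(1, 11): e=[23,74,-19] → ·
    (1,5)@(3, 11): e=[37,58,-17] → ·
    (2,5)@(5, 11): e=[51,42,-15] → ·
  covered (12 px):
    · · · · · · · · ·
    · · · # · · · · ·
    · · # # · · · · ·
    · # # # # · · · ·
    # # # # # · · · ·
    · · · · · · · · ·
    · · · · · · · · ·
    · · · · · · · · ·
    · · · · · · · · ·

Z-buffer (winner per pixel, '.' = empty):
  . . . 1 1 . . . .
  . . 1 2 1 1 1 . .
  . . 2 2 1 1 . . .
  0 2 2 2 2 . . . .
  2 2 2 2 2 . . . .
  0 1 1 . . . . . .
  . 1 . . . . . . .
  1 . . . . . . . .
  . . . . . . . . .

Answer: 1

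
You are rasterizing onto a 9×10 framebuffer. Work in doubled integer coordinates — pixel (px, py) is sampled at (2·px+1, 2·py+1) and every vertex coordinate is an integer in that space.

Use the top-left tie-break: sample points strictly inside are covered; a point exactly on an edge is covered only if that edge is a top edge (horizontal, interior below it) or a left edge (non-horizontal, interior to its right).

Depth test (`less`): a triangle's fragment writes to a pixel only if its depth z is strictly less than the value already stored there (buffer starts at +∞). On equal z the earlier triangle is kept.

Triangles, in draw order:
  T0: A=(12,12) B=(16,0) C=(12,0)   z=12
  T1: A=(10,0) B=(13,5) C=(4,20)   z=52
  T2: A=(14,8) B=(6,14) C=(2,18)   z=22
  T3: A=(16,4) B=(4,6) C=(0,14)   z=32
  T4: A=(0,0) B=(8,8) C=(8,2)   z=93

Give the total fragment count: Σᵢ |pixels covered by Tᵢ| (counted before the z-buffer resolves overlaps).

T0:
  2·area = 48  (B↔C swapped to make it positive)
  edge (12, 12)→(12, 0): d=(0,-12) top-left  bias=+0
  edge (12, 0)→(16, 0): d=(4,0) top-left  bias=+0
  edge (16, 0)→(12, 12): d=(-4,12) right/bottom  bias=-1
    (6,0)@(13, 1): e=[12,4,32] → X
    (7,0)@(15, 1): e=[36,4,8] → X
    (8,0)@(17, 1): e=[60,4,-16] → .
    (6,1)@(13, 3): e=[12,12,24] → X
    (7,1)@(15, 3): e=[36,12,0] → .  [on edge]
    (6,2)@(13, 5): e=[12,20,16] → X
    (7,2)@(15, 5): e=[36,20,-8] → .
    (6,3)@(13, 7): e=[12,28,8] → X
    (7,3)@(15, 7): e=[36,28,-16] → .
    (6,4)@(13, 9): e=[12,36,0] → .  [on edge]
    (5,7)@(11, 15): e=[-12,60,0] → .  [on edge]
  covered (5 px):
    . . . . . . X X .
    . . . . . . X . .
    . . . . . . X . .
    . . . . . . X . .
    . . . . . . . . .
    . . . . . . . . .
    . . . . . . . . .
    . . . . . . . . .
    . . . . . . . . .
    . . . . . . . . .
T1:
  2·area = 90
  edge (10, 0)→(13, 5): d=(3,5) right/bottom  bias=-1
  edge (13, 5)→(4, 20): d=(-9,15) right/bottom  bias=-1
  edge (4, 20)→(10, 0): d=(6,-20) top-left  bias=+0
    (5,1)@(11, 3): e=[4,48,38] → X
    (6,1)@(13, 3): e=[-6,18,78] → .
    (4,2)@(9, 5): e=[20,60,10] → X
    (6,2)@(13, 5): e=[0,0,90] → .  [on edge]
    (4,3)@(9, 7): e=[26,42,22] → X
    (6,3)@(13, 7): e=[6,-18,102] → .
    (4,4)@(9, 9): e=[32,24,34] → X
    (5,4)@(11, 9): e=[22,-6,74] → .
    (3,5)@(7, 11): e=[48,36,6] → X
    (5,5)@(11, 11): e=[28,-24,86] → .
    (3,6)@(7, 13): e=[54,18,18] → X
    (4,6)@(9, 13): e=[44,-12,58] → .
    (3,7)@(7, 15): e=[60,0,30] → .  [on edge]
  covered (10 px):
    . . . . . . . . .
    . . . . . X . . .
    . . . . X X . . .
    . . . . X X . . .
    . . . . X . . . .
    . . . X X . . . .
    . . . X . . . . .
    . . . . . . . . .
    . . X . . . . . .
    . . . . . . . . .
T2:
  2·area = 8  (B↔C swapped to make it positive)
  edge (14, 8)→(2, 18): d=(-12,10) right/bottom  bias=-1
  edge (2, 18)→(6, 14): d=(4,-4) top-left  bias=+0
  edge (6, 14)→(14, 8): d=(8,-6) top-left  bias=+0
    (8,1)@(17, 3): e=[30,0,-22] → .  [on edge]
    (7,2)@(15, 5): e=[26,0,-18] → .  [on edge]
    (6,3)@(13, 7): e=[22,0,-14] → .  [on edge]
    (5,4)@(11, 9): e=[18,0,-10] → .  [on edge]
    (4,5)@(9, 11): e=[14,0,-6] → .  [on edge]
    (3,6)@(7, 13): e=[10,0,-2] → .  [on edge]
    (2,7)@(5, 15): e=[6,0,2] → X  [on edge]
    (3,7)@(7, 15): e=[-14,8,14] → .
    (1,8)@(3, 17): e=[2,0,6] → X  [on edge]
    (2,8)@(5, 17): e=[-18,8,18] → .
    (0,9)@(1, 19): e=[-2,0,10] → .  [on edge]
    (1,9)@(3, 19): e=[-22,8,22] → .
  covered (2 px):
    . . . . . . . . .
    . . . . . . . . .
    . . . . . . . . .
    . . . . . . . . .
    . . . . . . . . .
    . . . . . . . . .
    . . . . . . . . .
    . . X . . . . . .
    . X . . . . . . .
    . . . . . . . . .
T3:
  2·area = 88  (B↔C swapped to make it positive)
  edge (16, 4)→(0, 14): d=(-16,10) right/bottom  bias=-1
  edge (0, 14)→(4, 6): d=(4,-8) top-left  bias=+0
  edge (4, 6)→(16, 4): d=(12,-2) top-left  bias=+0
    (5,2)@(11, 5): e=[34,52,2] → X
    (6,2)@(13, 5): e=[14,68,6] → X
    (7,2)@(15, 5): e=[-6,84,10] → .
    (2,3)@(5, 7): e=[62,12,14] → X
    (3,3)@(7, 7): e=[42,28,18] → X
    (4,3)@(9, 7): e=[22,44,22] → X
    (6,3)@(13, 7): e=[-18,76,30] → .
    (1,4)@(3, 9): e=[50,4,34] → X
    (4,4)@(9, 9): e=[-10,52,46] → .
    (5,4)@(11, 9): e=[-30,68,50] → .
    (1,5)@(3, 11): e=[18,12,58] → X
    (2,5)@(5, 11): e=[-2,28,62] → .
  covered (11 px):
    . . . . . . . . .
    . . . . . . . . .
    . . . . . X X . .
    . . X X X X . . .
    . X X X . . . . .
    . X . . . . . . .
    X . . . . . . . .
    . . . . . . . . .
    . . . . . . . . .
    . . . . . . . . .
T4:
  2·area = 48  (B↔C swapped to make it positive)
  edge (0, 0)→(8, 2): d=(8,2) right/bottom  bias=-1
  edge (8, 2)→(8, 8): d=(0,6) right/bottom  bias=-1
  edge (8, 8)→(0, 0): d=(-8,-8) top-left  bias=+0
    (0,0)@(1, 1): e=[6,42,0] → X  [on edge]
    (1,0)@(3, 1): e=[2,30,16] → X
    (2,0)@(5, 1): e=[-2,18,32] → .
    (0,1)@(1, 3): e=[22,42,-16] → .
    (1,1)@(3, 3): e=[18,30,0] → X  [on edge]
    (2,1)@(5, 3): e=[14,18,16] → X
    (3,1)@(7, 3): e=[10,6,32] → X
    (4,1)@(9, 3): e=[6,-6,48] → .
    (1,2)@(3, 5): e=[34,30,-16] → .
    (2,2)@(5, 5): e=[30,18,0] → X  [on edge]
    (4,2)@(9, 5): e=[22,-6,32] → .
    (2,3)@(5, 7): e=[46,18,-16] → .
    (3,3)@(7, 7): e=[42,6,0] → X  [on edge]
    (4,4)@(9, 9): e=[54,-6,0] → .  [on edge]
    (5,5)@(11, 11): e=[66,-18,0] → .  [on edge]
    (6,6)@(13, 13): e=[78,-30,0] → .  [on edge]
    (7,7)@(15, 15): e=[90,-42,0] → .  [on edge]
    (8,8)@(17, 17): e=[102,-54,0] → .  [on edge]
  covered (8 px):
    X X . . . . . . .
    . X X X . . . . .
    . . X X . . . . .
    . . . X . . . . .
    . . . . . . . . .
    . . . . . . . . .
    . . . . . . . . .
    . . . . . . . . .
    . . . . . . . . .
    . . . . . . . . .

Final: 36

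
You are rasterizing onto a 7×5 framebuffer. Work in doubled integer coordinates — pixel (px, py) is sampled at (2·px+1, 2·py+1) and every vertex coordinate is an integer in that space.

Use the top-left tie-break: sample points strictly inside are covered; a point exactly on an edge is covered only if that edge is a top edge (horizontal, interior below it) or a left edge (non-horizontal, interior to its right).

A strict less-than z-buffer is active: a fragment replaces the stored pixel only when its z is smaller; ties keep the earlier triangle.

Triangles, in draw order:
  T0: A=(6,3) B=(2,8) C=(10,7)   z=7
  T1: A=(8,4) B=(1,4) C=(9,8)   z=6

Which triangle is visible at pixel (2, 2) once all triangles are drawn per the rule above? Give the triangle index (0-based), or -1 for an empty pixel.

T0:
  2·area = 36  (B↔C swapped to make it positive)
  edge (6, 3)→(10, 7): d=(4,4) right/bottom  bias=-1
  edge (10, 7)→(2, 8): d=(-8,1) right/bottom  bias=-1
  edge (2, 8)→(6, 3): d=(4,-5) top-left  bias=+0
    (2,2)@(5, 5): e=[12,21,3] → █
    (3,2)@(7, 5): e=[4,19,13] → █
    (4,2)@(9, 5): e=[-4,17,23] → ·
    (1,3)@(3, 7): e=[28,7,1] → █
    (4,3)@(9, 7): e=[4,1,31] → █
    (5,3)@(11, 7): e=[-4,-1,41] → ·
    (1,4)@(3, 9): e=[36,-9,9] → ·
    (2,4)@(5, 9): e=[28,-11,19] → ·
    (3,4)@(7, 9): e=[20,-13,29] → ·
    (4,4)@(9, 9): e=[12,-15,39] → ·
  covered (6 px):
    · · · · · · ·
    · · · · · · ·
    · · █ █ · · ·
    · █ █ █ █ · ·
    · · · · · · ·
T1:
  2·area = 28  (B↔C swapped to make it positive)
  edge (8, 4)→(9, 8): d=(1,4) right/bottom  bias=-1
  edge (9, 8)→(1, 4): d=(-8,-4) top-left  bias=+0
  edge (1, 4)→(8, 4): d=(7,0) top-left  bias=+0
    (1,2)@(3, 5): e=[21,0,7] → █  [on edge]
    (2,2)@(5, 5): e=[13,8,7] → █
    (3,2)@(7, 5): e=[5,16,7] → █
    (4,2)@(9, 5): e=[-3,24,7] → ·
    (1,3)@(3, 7): e=[23,-16,21] → ·
    (2,3)@(5, 7): e=[15,-8,21] → ·
    (3,3)@(7, 7): e=[7,0,21] → █  [on edge]
    (4,3)@(9, 7): e=[-1,8,21] → ·
    (3,4)@(7, 9): e=[9,-16,35] → ·
    (5,4)@(11, 9): e=[-7,0,35] → ·  [on edge]
  covered (4 px):
    · · · · · · ·
    · · · · · · ·
    · █ █ █ · · ·
    · · · █ · · ·
    · · · · · · ·

Z-buffer (winner per pixel, '.' = empty):
  . . . . . . .
  . . . . . . .
  . 1 1 1 . . .
  . 0 0 1 0 . .
  . . . . . . .

Final: 1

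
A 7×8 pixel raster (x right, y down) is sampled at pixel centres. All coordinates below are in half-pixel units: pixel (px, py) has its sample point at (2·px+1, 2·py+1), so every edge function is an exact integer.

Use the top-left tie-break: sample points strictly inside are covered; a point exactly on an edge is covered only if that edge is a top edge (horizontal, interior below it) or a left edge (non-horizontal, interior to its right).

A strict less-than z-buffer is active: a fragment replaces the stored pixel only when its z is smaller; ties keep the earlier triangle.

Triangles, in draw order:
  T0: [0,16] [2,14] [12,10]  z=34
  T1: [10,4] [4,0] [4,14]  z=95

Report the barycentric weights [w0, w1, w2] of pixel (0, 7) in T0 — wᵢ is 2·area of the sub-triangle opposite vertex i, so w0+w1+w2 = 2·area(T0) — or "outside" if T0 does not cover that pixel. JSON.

T0:
  2·area = 12
  edge (0, 16)→(2, 14): d=(2,-2) top-left  bias=+0
  edge (2, 14)→(12, 10): d=(10,-4) top-left  bias=+0
  edge (12, 10)→(0, 16): d=(-12,6) right/bottom  bias=-1
    (6,1)@(13, 3): e=[0,-66,78] → .  [on edge]
    (5,2)@(11, 5): e=[0,-54,66] → .  [on edge]
    (4,3)@(9, 7): e=[0,-42,54] → .  [on edge]
    (3,4)@(7, 9): e=[0,-30,42] → .  [on edge]
    (2,5)@(5, 11): e=[0,-18,30] → .  [on edge]
    (1,6)@(3, 13): e=[0,-6,18] → .  [on edge]
    (2,6)@(5, 13): e=[4,2,6] → X
    (3,6)@(7, 13): e=[8,10,-6] → .
    (0,7)@(1, 15): e=[0,6,6] → X  [on edge]
    (1,7)@(3, 15): e=[4,14,-6] → .
    (2,7)@(5, 15): e=[8,22,-18] → .
  covered (2 px):
    . . . . . . .
    . . . . . . .
    . . . . . . .
    . . . . . . .
    . . . . . . .
    . . . . . . .
    . . X . . . .
    X . . . . . .
T1:
  2·area = 84  (B↔C swapped to make it positive)
  edge (10, 4)→(4, 14): d=(-6,10) right/bottom  bias=-1
  edge (4, 14)→(4, 0): d=(0,-14) top-left  bias=+0
  edge (4, 0)→(10, 4): d=(6,4) right/bottom  bias=-1
    (2,0)@(5, 1): e=[68,14,2] → X
    (3,0)@(7, 1): e=[48,42,-6] → .
    (2,1)@(5, 3): e=[56,14,14] → X
    (3,1)@(7, 3): e=[36,42,6] → X
    (4,1)@(9, 3): e=[16,70,-2] → .
    (2,2)@(5, 5): e=[44,14,26] → X
    (4,2)@(9, 5): e=[4,70,10] → X
    (5,2)@(11, 5): e=[-16,98,2] → .
    (2,3)@(5, 7): e=[32,14,38] → X
    (4,3)@(9, 7): e=[-8,70,22] → .
    (2,4)@(5, 9): e=[20,14,50] → X
    (3,4)@(7, 9): e=[0,42,42] → .  [on edge]
  covered (10 px):
    . . X . . . .
    . . X X . . .
    . . X X X . .
    . . X X . . .
    . . X . . . .
    . . X . . . .
    . . . . . . .
    . . . . . . .

Final: [6,6,0]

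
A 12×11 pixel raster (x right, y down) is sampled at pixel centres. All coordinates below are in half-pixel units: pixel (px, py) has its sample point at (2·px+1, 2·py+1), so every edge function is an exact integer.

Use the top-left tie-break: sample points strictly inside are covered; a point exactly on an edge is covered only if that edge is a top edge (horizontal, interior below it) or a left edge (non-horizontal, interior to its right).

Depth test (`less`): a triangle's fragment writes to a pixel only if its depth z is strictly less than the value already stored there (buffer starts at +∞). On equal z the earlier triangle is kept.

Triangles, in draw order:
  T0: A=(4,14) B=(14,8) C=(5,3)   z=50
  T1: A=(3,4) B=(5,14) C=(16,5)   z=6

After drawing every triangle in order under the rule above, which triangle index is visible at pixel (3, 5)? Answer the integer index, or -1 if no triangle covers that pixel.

T0:
  2·area = 104  (B↔C swapped to make it positive)
  edge (4, 14)→(5, 3): d=(1,-11) top-left  bias=+0
  edge (5, 3)→(14, 8): d=(9,5) right/bottom  bias=-1
  edge (14, 8)→(4, 14): d=(-10,6) right/bottom  bias=-1
    (2,1)@(5, 3): e=[0,0,104] → .  [on edge]
    (2,2)@(5, 5): e=[2,18,84] → X
    (3,2)@(7, 5): e=[24,8,72] → X
    (4,2)@(9, 5): e=[46,-2,60] → .
    (9,2)@(19, 5): e=[156,-52,0] → .  [on edge]
    (2,3)@(5, 7): e=[4,36,64] → X
    (4,3)@(9, 7): e=[48,16,40] → X
    (5,3)@(11, 7): e=[70,6,28] → X
    (6,3)@(13, 7): e=[92,-4,16] → .
    (2,4)@(5, 9): e=[6,54,44] → X
    (6,4)@(13, 9): e=[94,14,-4] → .
    (2,5)@(5, 11): e=[8,72,24] → X
    (4,5)@(9, 11): e=[52,52,0] → .  [on edge]
    (11,6)@(23, 13): e=[208,0,-104] → .  [on edge]
  covered (13 px):
    . . . . . . . . . . . .
    . . . . . . . . . . . .
    . . X X . . . . . . . .
    . . X X X X . . . . . .
    . . X X X X . . . . . .
    . . X X . . . . . . . .
    . . X . . . . . . . . .
    . . . . . . . . . . . .
    . . . . . . . . . . . .
    . . . . . . . . . . . .
    . . . . . . . . . . . .
T1:
  2·area = 128  (B↔C swapped to make it positive)
  edge (3, 4)→(16, 5): d=(13,1) right/bottom  bias=-1
  edge (16, 5)→(5, 14): d=(-11,9) right/bottom  bias=-1
  edge (5, 14)→(3, 4): d=(-2,-10) top-left  bias=+0
    (2,2)@(5, 5): e=[11,99,18] → X
    (3,2)@(7, 5): e=[9,81,38] → X
    (4,2)@(9, 5): e=[7,63,58] → X
    (5,2)@(11, 5): e=[5,45,78] → X
    (6,2)@(13, 5): e=[3,27,98] → X
    (7,2)@(15, 5): e=[1,9,118] → X
    (8,2)@(17, 5): e=[-1,-9,138] → .
    (2,3)@(5, 7): e=[37,77,14] → X
    (7,3)@(15, 7): e=[27,-13,114] → .
    (2,4)@(5, 9): e=[63,55,10] → X
    (6,4)@(13, 9): e=[55,-17,90] → .
    (2,5)@(5, 11): e=[89,33,6] → X
  covered (18 px):
    . . . . . . . . . . . .
    . . . . . . . . . . . .
    . . X X X X X X . . . .
    . . X X X X X . . . . .
    . . X X X X . . . . . .
    . . X X . . . . . . . .
    . . X . . . . . . . . .
    . . . . . . . . . . . .
    . . . . . . . . . . . .
    . . . . . . . . . . . .
    . . . . . . . . . . . .

Z-buffer (winner per pixel, '.' = empty):
  . . . . . . . . . . . .
  . . . . . . . . . . . .
  . . 1 1 1 1 1 1 . . . .
  . . 1 1 1 1 1 . . . . .
  . . 1 1 1 1 . . . . . .
  . . 1 1 . . . . . . . .
  . . 1 . . . . . . . . .
  . . . . . . . . . . . .
  . . . . . . . . . . . .
  . . . . . . . . . . . .
  . . . . . . . . . . . .

Result: 1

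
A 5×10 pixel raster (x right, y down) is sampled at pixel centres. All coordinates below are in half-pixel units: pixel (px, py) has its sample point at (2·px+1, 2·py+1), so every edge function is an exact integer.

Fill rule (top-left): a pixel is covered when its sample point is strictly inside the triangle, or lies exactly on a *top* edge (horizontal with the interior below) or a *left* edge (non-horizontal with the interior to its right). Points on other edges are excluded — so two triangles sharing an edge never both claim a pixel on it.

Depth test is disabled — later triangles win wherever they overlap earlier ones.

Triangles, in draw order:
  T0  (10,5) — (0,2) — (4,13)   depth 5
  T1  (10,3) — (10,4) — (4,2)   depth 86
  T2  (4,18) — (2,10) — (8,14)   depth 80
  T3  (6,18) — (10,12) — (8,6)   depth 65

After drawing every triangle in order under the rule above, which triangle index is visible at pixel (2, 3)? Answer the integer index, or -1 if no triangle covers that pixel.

T0:
  2·area = 98  (B↔C swapped to make it positive)
  edge (10, 5)→(4, 13): d=(-6,8) right/bottom  bias=-1
  edge (4, 13)→(0, 2): d=(-4,-11) top-left  bias=+0
  edge (0, 2)→(10, 5): d=(10,3) right/bottom  bias=-1
    (0,1)@(1, 3): e=[84,7,7] → █
    (1,1)@(3, 3): e=[68,29,1] → █
    (2,1)@(5, 3): e=[52,51,-5] → ·
    (0,2)@(1, 5): e=[72,-1,27] → ·
    (1,2)@(3, 5): e=[56,21,21] → █
    (2,2)@(5, 5): e=[40,43,15] → █
    (3,2)@(7, 5): e=[24,65,9] → █
    (4,2)@(9, 5): e=[8,87,3] → █
    (1,3)@(3, 7): e=[44,13,41] → █
    (4,3)@(9, 7): e=[-4,79,23] → ·
    (1,4)@(3, 9): e=[32,5,61] → █
    (3,4)@(7, 9): e=[0,49,49] → ·  [on edge]
    (0,8)@(1, 17): e=[0,-49,147] → ·  [on edge]
  covered (12 px):
    · · · · ·
    █ █ · · ·
    · █ █ █ █
    · █ █ █ ·
    · █ █ · ·
    · · █ · ·
    · · · · ·
    · · · · ·
    · · · · ·
    · · · · ·
T1:
  2·area = 6
  edge (10, 3)→(10, 4): d=(0,1) right/bottom  bias=-1
  edge (10, 4)→(4, 2): d=(-6,-2) top-left  bias=+0
  edge (4, 2)→(10, 3): d=(6,1) right/bottom  bias=-1
    (0,0)@(1, 1): e=[9,0,-3] → ·  [on edge]
    (3,1)@(7, 3): e=[3,0,3] → █  [on edge]
    (4,1)@(9, 3): e=[1,4,1] → █
    (3,2)@(7, 5): e=[3,-12,15] → ·
    (4,2)@(9, 5): e=[1,-8,13] → ·
  covered (2 px):
    · · · · ·
    · · · █ █
    · · · · ·
    · · · · ·
    · · · · ·
    · · · · ·
    · · · · ·
    · · · · ·
    · · · · ·
    · · · · ·
T2:
  2·area = 40
  edge (4, 18)→(2, 10): d=(-2,-8) top-left  bias=+0
  edge (2, 10)→(8, 14): d=(6,4) right/bottom  bias=-1
  edge (8, 14)→(4, 18): d=(-4,4) right/bottom  bias=-1
    (1,5)@(3, 11): e=[6,2,32] → █
    (2,5)@(5, 11): e=[22,-6,24] → ·
    (1,6)@(3, 13): e=[2,14,24] → █
    (2,6)@(5, 13): e=[18,6,16] → █
    (3,6)@(7, 13): e=[34,-2,8] → ·
    (4,6)@(9, 13): e=[50,-10,0] → ·  [on edge]
    (1,7)@(3, 15): e=[-2,26,16] → ·
    (2,7)@(5, 15): e=[14,18,8] → █
    (3,7)@(7, 15): e=[30,10,0] → ·  [on edge]
    (2,8)@(5, 17): e=[10,30,0] → ·  [on edge]
    (1,9)@(3, 19): e=[-10,50,0] → ·  [on edge]
  covered (4 px):
    · · · · ·
    · · · · ·
    · · · · ·
    · · · · ·
    · · · · ·
    · █ · · ·
    · █ █ · ·
    · · █ · ·
    · · · · ·
    · · · · ·
T3:
  2·area = 36  (B↔C swapped to make it positive)
  edge (6, 18)→(8, 6): d=(2,-12) top-left  bias=+0
  edge (8, 6)→(10, 12): d=(2,6) right/bottom  bias=-1
  edge (10, 12)→(6, 18): d=(-4,6) right/bottom  bias=-1
    (3,1)@(7, 3): e=[-18,0,54] → ·  [on edge]
    (4,4)@(9, 9): e=[18,0,18] → ·  [on edge]
    (4,5)@(9, 11): e=[22,4,10] → █
    (3,6)@(7, 13): e=[2,20,14] → █
    (3,7)@(7, 15): e=[6,24,6] → █
    (4,7)@(9, 15): e=[30,12,-6] → ·
    (3,8)@(7, 17): e=[10,28,-2] → ·
  covered (4 px):
    · · · · ·
    · · · · ·
    · · · · ·
    · · · · ·
    · · · · ·
    · · · · █
    · · · █ █
    · · · █ ·
    · · · · ·
    · · · · ·

Z-buffer (winner per pixel, '.' = empty):
  . . . . .
  0 0 . 1 1
  . 0 0 0 0
  . 0 0 0 .
  . 0 0 . .
  . 2 0 . 3
  . 2 2 3 3
  . . 2 3 .
  . . . . .
  . . . . .

Final: 0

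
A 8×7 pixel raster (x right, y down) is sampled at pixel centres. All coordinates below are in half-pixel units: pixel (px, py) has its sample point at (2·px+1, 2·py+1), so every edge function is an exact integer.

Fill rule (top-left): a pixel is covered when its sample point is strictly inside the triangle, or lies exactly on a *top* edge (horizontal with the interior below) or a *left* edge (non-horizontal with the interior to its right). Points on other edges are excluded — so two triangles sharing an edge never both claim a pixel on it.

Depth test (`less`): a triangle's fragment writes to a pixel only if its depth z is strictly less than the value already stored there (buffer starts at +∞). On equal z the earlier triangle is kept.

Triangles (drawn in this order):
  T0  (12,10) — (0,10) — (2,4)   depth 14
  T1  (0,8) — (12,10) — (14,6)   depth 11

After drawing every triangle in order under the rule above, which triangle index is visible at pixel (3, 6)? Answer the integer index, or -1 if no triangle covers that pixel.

T0:
  2·area = 72
  edge (12, 10)→(0, 10): d=(-12,0) right/bottom  bias=-1
  edge (0, 10)→(2, 4): d=(2,-6) top-left  bias=+0
  edge (2, 4)→(12, 10): d=(10,6) right/bottom  bias=-1
    (1,0)@(3, 1): e=[108,0,-36] → .  [on edge]
    (1,2)@(3, 5): e=[60,8,4] → X
    (2,2)@(5, 5): e=[60,20,-8] → .
    (0,3)@(1, 7): e=[36,0,36] → X  [on edge]
    (2,3)@(5, 7): e=[36,24,12] → X
    (3,3)@(7, 7): e=[36,36,0] → .  [on edge]
    (0,4)@(1, 9): e=[12,4,56] → X
    (3,4)@(7, 9): e=[12,40,20] → X
    (4,4)@(9, 9): e=[12,52,8] → X
    (5,4)@(11, 9): e=[12,64,-4] → .
    (0,5)@(1, 11): e=[-12,8,76] → .
    (1,5)@(3, 11): e=[-12,20,64] → .
  covered (9 px):
    . . . . . . . .
    . . . . . . . .
    . X . . . . . .
    X X X . . . . .
    X X X X X . . .
    . . . . . . . .
    . . . . . . . .
T1:
  2·area = 52  (B↔C swapped to make it positive)
  edge (0, 8)→(14, 6): d=(14,-2) top-left  bias=+0
  edge (14, 6)→(12, 10): d=(-2,4) right/bottom  bias=-1
  edge (12, 10)→(0, 8): d=(-12,-2) top-left  bias=+0
    (3,3)@(7, 7): e=[0,26,26] → X  [on edge]
    (4,3)@(9, 7): e=[4,18,30] → X
    (5,3)@(11, 7): e=[8,10,34] → X
    (6,3)@(13, 7): e=[12,2,38] → X
    (7,3)@(15, 7): e=[16,-6,42] → .
    (3,4)@(7, 9): e=[28,22,2] → X
    (6,4)@(13, 9): e=[40,-2,14] → .
    (3,5)@(7, 11): e=[56,18,-22] → .
    (4,5)@(9, 11): e=[60,10,-18] → .
    (5,5)@(11, 11): e=[64,2,-14] → .
  covered (7 px):
    . . . . . . . .
    . . . . . . . .
    . . . . . . . .
    . . . X X X X .
    . . . X X X . .
    . . . . . . . .
    . . . . . . . .

Z-buffer (winner per pixel, '.' = empty):
  . . . . . . . .
  . . . . . . . .
  . 0 . . . . . .
  0 0 0 1 1 1 1 .
  0 0 0 1 1 1 . .
  . . . . . . . .
  . . . . . . . .

Final: -1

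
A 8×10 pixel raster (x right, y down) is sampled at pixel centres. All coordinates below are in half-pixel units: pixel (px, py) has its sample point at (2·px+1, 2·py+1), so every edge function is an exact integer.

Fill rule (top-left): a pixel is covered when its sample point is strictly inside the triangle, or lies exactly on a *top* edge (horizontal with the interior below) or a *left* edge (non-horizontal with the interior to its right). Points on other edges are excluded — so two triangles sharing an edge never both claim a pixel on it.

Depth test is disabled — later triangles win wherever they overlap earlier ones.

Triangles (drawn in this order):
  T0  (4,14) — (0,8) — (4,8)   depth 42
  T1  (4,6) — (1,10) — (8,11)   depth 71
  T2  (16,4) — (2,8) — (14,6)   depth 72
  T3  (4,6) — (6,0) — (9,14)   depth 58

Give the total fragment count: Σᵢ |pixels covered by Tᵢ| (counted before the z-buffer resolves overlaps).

T0:
  2·area = 24
  edge (4, 14)→(0, 8): d=(-4,-6) top-left  bias=+0
  edge (0, 8)→(4, 8): d=(4,0) top-left  bias=+0
  edge (4, 8)→(4, 14): d=(0,6) right/bottom  bias=-1
    (0,4)@(1, 9): e=[2,4,18] → █
    (1,4)@(3, 9): e=[14,4,6] → █
    (2,4)@(5, 9): e=[26,4,-6] → ·
    (0,5)@(1, 11): e=[-6,12,18] → ·
    (1,5)@(3, 11): e=[6,12,6] → █
    (2,5)@(5, 11): e=[18,12,-6] → ·
    (1,6)@(3, 13): e=[-2,20,6] → ·
  covered (3 px):
    · · · · · · · ·
    · · · · · · · ·
    · · · · · · · ·
    · · · · · · · ·
    █ █ · · · · · ·
    · █ · · · · · ·
    · · · · · · · ·
    · · · · · · · ·
    · · · · · · · ·
    · · · · · · · ·
T1:
  2·area = 31  (B↔C swapped to make it positive)
  edge (4, 6)→(8, 11): d=(4,5) right/bottom  bias=-1
  edge (8, 11)→(1, 10): d=(-7,-1) top-left  bias=+0
  edge (1, 10)→(4, 6): d=(3,-4) top-left  bias=+0
    (1,4)@(3, 9): e=[17,9,5] → █
    (2,4)@(5, 9): e=[7,11,13] → █
    (3,4)@(7, 9): e=[-3,13,21] → ·
    (1,5)@(3, 11): e=[25,-5,11] → ·
    (2,5)@(5, 11): e=[15,-3,19] → ·
  covered (2 px):
    · · · · · · · ·
    · · · · · · · ·
    · · · · · · · ·
    · · · · · · · ·
    · █ █ · · · · ·
    · · · · · · · ·
    · · · · · · · ·
    · · · · · · · ·
    · · · · · · · ·
    · · · · · · · ·
T2:
  2·area = 20  (B↔C swapped to make it positive)
  edge (16, 4)→(14, 6): d=(-2,2) right/bottom  bias=-1
  edge (14, 6)→(2, 8): d=(-12,2) right/bottom  bias=-1
  edge (2, 8)→(16, 4): d=(14,-4) top-left  bias=+0
    (6,2)@(13, 5): e=[4,14,2] → █
    (7,2)@(15, 5): e=[0,10,10] → ·  [on edge]
    (3,3)@(7, 7): e=[12,2,6] → █
    (4,3)@(9, 7): e=[8,-2,14] → ·
    (6,3)@(13, 7): e=[0,-10,30] → ·  [on edge]
    (3,4)@(7, 9): e=[8,-22,34] → ·
    (5,4)@(11, 9): e=[0,-30,50] → ·  [on edge]
    (4,5)@(9, 11): e=[0,-50,70] → ·  [on edge]
    (3,6)@(7, 13): e=[0,-70,90] → ·  [on edge]
    (2,7)@(5, 15): e=[0,-90,110] → ·  [on edge]
    (1,8)@(3, 17): e=[0,-110,130] → ·  [on edge]
    (0,9)@(1, 19): e=[0,-130,150] → ·  [on edge]
  covered (2 px):
    · · · · · · · ·
    · · · · · · · ·
    · · · · · · █ ·
    · · · █ · · · ·
    · · · · · · · ·
    · · · · · · · ·
    · · · · · · · ·
    · · · · · · · ·
    · · · · · · · ·
    · · · · · · · ·
T3:
  2·area = 46
  edge (4, 6)→(6, 0): d=(2,-6) top-left  bias=+0
  edge (6, 0)→(9, 14): d=(3,14) right/bottom  bias=-1
  edge (9, 14)→(4, 6): d=(-5,-8) top-left  bias=+0
    (2,1)@(5, 3): e=[0,23,23] → █  [on edge]
    (3,1)@(7, 3): e=[12,-5,39] → ·
    (2,2)@(5, 5): e=[4,29,13] → █
    (3,2)@(7, 5): e=[16,1,29] → █
    (4,2)@(9, 5): e=[28,-27,45] → ·
    (2,3)@(5, 7): e=[8,35,3] → █
    (4,3)@(9, 7): e=[32,-21,35] → ·
    (1,4)@(3, 9): e=[0,69,-23] → ·  [on edge]
    (2,4)@(5, 9): e=[12,41,-7] → ·
    (3,4)@(7, 9): e=[24,13,9] → █
    (4,4)@(9, 9): e=[36,-15,25] → ·
    (3,5)@(7, 11): e=[28,19,-1] → ·
    (0,7)@(1, 15): e=[0,115,-69] → ·  [on edge]
  covered (6 px):
    · · · · · · · ·
    · · █ · · · · ·
    · · █ █ · · · ·
    · · █ █ · · · ·
    · · · █ · · · ·
    · · · · · · · ·
    · · · · · · · ·
    · · · · · · · ·
    · · · · · · · ·
    · · · · · · · ·

Answer: 13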